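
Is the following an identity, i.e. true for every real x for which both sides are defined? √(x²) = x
No, this is NOT an identity.

Claim: √(x²) = x.
Test a specific point where both sides are defined: x = -1.
LHS = √(x²) ≈ 1.0000
RHS = x ≈ -1.0000
Since 1.0000 ≠ -1.0000, the equation fails at this point, so it cannot hold for every real x for which both sides are defined.
√(x²) = |x|, which differs from x whenever x < 0 (both sides are defined for every real x).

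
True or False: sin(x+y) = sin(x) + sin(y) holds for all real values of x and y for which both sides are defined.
False.

Claim: sin(x+y) = sin(x) + sin(y).
Test a specific point where both sides are defined: x = π/6, y = π/2.
LHS = sin(x+y) ≈ 0.8660
RHS = sin(x) + sin(y) ≈ 1.5000
Since 0.8660 ≠ 1.5000, the equation fails at this point, so it cannot hold for all real values of x and y for which both sides are defined.
The correct expansion is sin(x+y) = sin(x)cos(y) + cos(x)sin(y); sine is not additive.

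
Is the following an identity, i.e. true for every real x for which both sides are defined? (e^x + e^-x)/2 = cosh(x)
Yes, this is an identity.

Claim: (e^x + e^-x)/2 = cosh(x).
Reasoning: This is exactly the definition of the hyperbolic cosine: cosh(x) := (e^x + e^-x)/2.
So the two sides agree for every real x for which both sides are defined.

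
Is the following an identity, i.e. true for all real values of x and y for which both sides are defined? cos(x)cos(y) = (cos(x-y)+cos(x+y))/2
Claim: cos(x)cos(y) = (cos(x-y)+cos(x+y))/2.
Reasoning: cos(x-y) = cos(x)cos(y) + sin(x)sin(y) and cos(x+y) = cos(x)cos(y) - sin(x)sin(y). Adding, cos(x-y) + cos(x+y) = 2cos(x)cos(y); divide by 2.
So the two sides agree for all real values of x and y for which both sides are defined.

Conclusion: Yes, this is an identity.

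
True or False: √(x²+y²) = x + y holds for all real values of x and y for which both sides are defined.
False.

Claim: √(x²+y²) = x + y.
Test a specific point where both sides are defined: x = 4, y = -2.
LHS = √(x²+y²) ≈ 4.4721
RHS = x + y ≈ 2.0000
Since 4.4721 ≠ 2.0000, the equation fails at this point, so it cannot hold for all real values of x and y for which both sides are defined.
(x+y)² = x² + 2xy + y², not x² + y², so the square root does not split this way.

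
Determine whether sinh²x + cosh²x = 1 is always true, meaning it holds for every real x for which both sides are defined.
Claim: sinh²x + cosh²x = 1.
Test a specific point where both sides are defined: x = 3.
LHS = sinh²x + cosh²x ≈ 201.7156
RHS = 1 ≈ 1.0000
Since 201.7156 ≠ 1.0000, the equation fails at this point, so it cannot hold for every real x for which both sides are defined.
The correct hyperbolic identity is cosh²x - sinh²x = 1 (a difference); the sum sinh²x + cosh²x equals cosh(2x).

Conclusion: No, this is NOT an identity.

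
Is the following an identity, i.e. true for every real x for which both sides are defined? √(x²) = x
No, this is NOT an identity.

Claim: √(x²) = x.
Test a specific point where both sides are defined: x = -3.
LHS = √(x²) ≈ 3.0000
RHS = x ≈ -3.0000
Since 3.0000 ≠ -3.0000, the equation fails at this point, so it cannot hold for every real x for which both sides are defined.
√(x²) = |x|, which differs from x whenever x < 0 (both sides are defined for every real x).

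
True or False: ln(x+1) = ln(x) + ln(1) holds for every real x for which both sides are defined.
False.

Claim: ln(x+1) = ln(x) + ln(1).
Test a specific point where both sides are defined: x = 1/2.
LHS = ln(x+1) ≈ 0.4055
RHS = ln(x) + ln(1) ≈ -0.6931
Since 0.4055 ≠ -0.6931, the equation fails at this point, so it cannot hold for every real x for which both sides are defined.
ln(1) = 0, so the right side is just ln(x), which differs from ln(x+1).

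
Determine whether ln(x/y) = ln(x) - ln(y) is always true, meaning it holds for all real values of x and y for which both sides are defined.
Yes, this is an identity.

Claim: ln(x/y) = ln(x) - ln(y).
Reasoning: Both sides are simultaneously defined only when x, y > 0. Write x = e^p, y = e^q. Then x/y = e^(p-q), so ln(x/y) = p - q = ln(x) - ln(y).
So the two sides agree for all real values of x and y for which both sides are defined.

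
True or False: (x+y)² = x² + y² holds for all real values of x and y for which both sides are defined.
Claim: (x+y)² = x² + y².
Test a specific point where both sides are defined: x = -1, y = -3.
LHS = (x+y)² ≈ 16.0000
RHS = x² + y² ≈ 10.0000
Since 16.0000 ≠ 10.0000, the equation fails at this point, so it cannot hold for all real values of x and y for which both sides are defined.
The correct expansion is (x+y)² = x² + 2xy + y²; the cross term 2xy is missing.

Conclusion: False.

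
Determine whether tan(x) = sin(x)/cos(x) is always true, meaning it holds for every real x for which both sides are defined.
Yes, this is an identity.

Claim: tan(x) = sin(x)/cos(x).
Reasoning: For an angle x whose terminal point on the unit circle is (cos x, sin x), tan(x) is defined as the ratio (second coordinate)/(first coordinate) = sin(x)/cos(x), wherever cos(x) ≠ 0.
So the two sides agree for every real x for which both sides are defined.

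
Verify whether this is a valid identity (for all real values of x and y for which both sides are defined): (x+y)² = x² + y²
No, this is NOT an identity.

Claim: (x+y)² = x² + y².
Test a specific point where both sides are defined: x = 3/2, y = -1.
LHS = (x+y)² ≈ 0.2500
RHS = x² + y² ≈ 3.2500
Since 0.2500 ≠ 3.2500, the equation fails at this point, so it cannot hold for all real values of x and y for which both sides are defined.
The correct expansion is (x+y)² = x² + 2xy + y²; the cross term 2xy is missing.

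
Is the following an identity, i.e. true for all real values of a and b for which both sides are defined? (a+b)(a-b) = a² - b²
Claim: (a+b)(a-b) = a² - b².
Reasoning: Expand: (a+b)(a-b) = a² - ab + ba - b² = a² - b² (the cross terms cancel).
So the two sides agree for all real values of a and b for which both sides are defined.

Conclusion: Yes, this is an identity.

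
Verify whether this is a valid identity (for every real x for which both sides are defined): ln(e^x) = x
Yes, this is an identity.

Claim: ln(e^x) = x.
Reasoning: ln is the inverse of the exponential: ln(e^x) asks for the exponent p with e^p = e^x, and since e^p is one-to-one that exponent is p = x.
So the two sides agree for every real x for which both sides are defined.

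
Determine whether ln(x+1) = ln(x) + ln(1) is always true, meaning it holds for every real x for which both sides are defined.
Claim: ln(x+1) = ln(x) + ln(1).
Test a specific point where both sides are defined: x = 1.
LHS = ln(x+1) ≈ 0.6931
RHS = ln(x) + ln(1) ≈ 0.0000
Since 0.6931 ≠ 0.0000, the equation fails at this point, so it cannot hold for every real x for which both sides are defined.
ln(1) = 0, so the right side is just ln(x), which differs from ln(x+1).

Conclusion: No, this is NOT an identity.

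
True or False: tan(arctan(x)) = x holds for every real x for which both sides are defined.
True.

Claim: tan(arctan(x)) = x.
Reasoning: For every real x, arctan(x) is by definition the angle in (-π/2, π/2) whose tangent equals x. Taking the tangent of that angle returns x.
So the two sides agree for every real x for which both sides are defined.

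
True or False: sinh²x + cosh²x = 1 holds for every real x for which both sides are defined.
Claim: sinh²x + cosh²x = 1.
Test a specific point where both sides are defined: x = -3.
LHS = sinh²x + cosh²x ≈ 201.7156
RHS = 1 ≈ 1.0000
Since 201.7156 ≠ 1.0000, the equation fails at this point, so it cannot hold for every real x for which both sides are defined.
The correct hyperbolic identity is cosh²x - sinh²x = 1 (a difference); the sum sinh²x + cosh²x equals cosh(2x).

Conclusion: False.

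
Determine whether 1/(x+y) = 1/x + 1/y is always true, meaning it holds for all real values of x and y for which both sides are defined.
No, this is NOT an identity.

Claim: 1/(x+y) = 1/x + 1/y.
Test a specific point where both sides are defined: x = -1, y = 3.
LHS = 1/(x+y) ≈ 0.5000
RHS = 1/x + 1/y ≈ -0.6667
Since 0.5000 ≠ -0.6667, the equation fails at this point, so it cannot hold for all real values of x and y for which both sides are defined.
1/x + 1/y = (x+y)/(xy), which is not 1/(x+y).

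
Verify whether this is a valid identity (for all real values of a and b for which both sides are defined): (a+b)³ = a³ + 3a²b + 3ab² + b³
Yes, this is an identity.

Claim: (a+b)³ = a³ + 3a²b + 3ab² + b³.
Reasoning: (a+b)³ = (a+b)(a+b)² = (a+b)(a² + 2ab + b²) = a³ + 2a²b + ab² + a²b + 2ab² + b³ = a³ + 3a²b + 3ab² + b³.
So the two sides agree for all real values of a and b for which both sides are defined.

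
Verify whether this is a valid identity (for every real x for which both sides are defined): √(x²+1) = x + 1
No, this is NOT an identity.

Claim: √(x²+1) = x + 1.
Test a specific point where both sides are defined: x = 1/2.
LHS = √(x²+1) ≈ 1.1180
RHS = x + 1 ≈ 1.5000
Since 1.1180 ≠ 1.5000, the equation fails at this point, so it cannot hold for every real x for which both sides are defined.
(x+1)² = x² + 2x + 1 ≠ x² + 1 unless x = 0.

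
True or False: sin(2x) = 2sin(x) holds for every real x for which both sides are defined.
False.

Claim: sin(2x) = 2sin(x).
Test a specific point where both sides are defined: x = 2π/3.
LHS = sin(2x) ≈ -0.8660
RHS = 2sin(x) ≈ 1.7321
Since -0.8660 ≠ 1.7321, the equation fails at this point, so it cannot hold for every real x for which both sides are defined.
The correct double-angle formula is sin(2x) = 2sin(x)cos(x).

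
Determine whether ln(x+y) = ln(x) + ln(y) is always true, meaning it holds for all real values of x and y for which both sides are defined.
No, this is NOT an identity.

Claim: ln(x+y) = ln(x) + ln(y).
Test a specific point where both sides are defined: x = 2, y = 1/2.
LHS = ln(x+y) ≈ 0.9163
RHS = ln(x) + ln(y) ≈ 0.0000
Since 0.9163 ≠ 0.0000, the equation fails at this point, so it cannot hold for all real values of x and y for which both sides are defined.
ln(x) + ln(y) = ln(xy), not ln(x+y).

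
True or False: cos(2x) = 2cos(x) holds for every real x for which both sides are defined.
False.

Claim: cos(2x) = 2cos(x).
Test a specific point where both sides are defined: x = 3π/4.
LHS = cos(2x) ≈ 0.0000
RHS = 2cos(x) ≈ -1.4142
Since 0.0000 ≠ -1.4142, the equation fails at this point, so it cannot hold for every real x for which both sides are defined.
The correct double-angle formula is cos(2x) = cos²x - sin²x.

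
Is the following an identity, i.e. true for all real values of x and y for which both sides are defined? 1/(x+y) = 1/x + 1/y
No, this is NOT an identity.

Claim: 1/(x+y) = 1/x + 1/y.
Test a specific point where both sides are defined: x = 3/2, y = 1.
LHS = 1/(x+y) ≈ 0.4000
RHS = 1/x + 1/y ≈ 1.6667
Since 0.4000 ≠ 1.6667, the equation fails at this point, so it cannot hold for all real values of x and y for which both sides are defined.
1/x + 1/y = (x+y)/(xy), which is not 1/(x+y).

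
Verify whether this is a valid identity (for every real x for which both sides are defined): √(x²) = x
No, this is NOT an identity.

Claim: √(x²) = x.
Test a specific point where both sides are defined: x = -2.
LHS = √(x²) ≈ 2.0000
RHS = x ≈ -2.0000
Since 2.0000 ≠ -2.0000, the equation fails at this point, so it cannot hold for every real x for which both sides are defined.
√(x²) = |x|, which differs from x whenever x < 0 (both sides are defined for every real x).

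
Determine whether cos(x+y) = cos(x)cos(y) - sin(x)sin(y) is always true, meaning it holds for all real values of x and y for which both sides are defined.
Claim: cos(x+y) = cos(x)cos(y) - sin(x)sin(y).
Reasoning: By Euler's formula e^(i(x+y)) = e^(ix)·e^(iy) = (cos x + i·sin x)(cos y + i·sin y). The real part of the left side is cos(x+y); the real part of the product is cos(x)cos(y) - sin(x)sin(y) (since i·i = -1).
So the two sides agree for all real values of x and y for which both sides are defined.

Conclusion: Yes, this is an identity.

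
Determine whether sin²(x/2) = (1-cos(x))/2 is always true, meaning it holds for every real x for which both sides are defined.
Claim: sin²(x/2) = (1-cos(x))/2.
Reasoning: Use cos(2θ) = 1 - 2sin²θ with θ = x/2: cos(x) = 1 - 2sin²(x/2). Solving for sin²(x/2) gives (1 - cos(x))/2.
So the two sides agree for every real x for which both sides are defined.

Conclusion: Yes, this is an identity.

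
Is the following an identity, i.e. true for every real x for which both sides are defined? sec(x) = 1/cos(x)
Yes, this is an identity.

Claim: sec(x) = 1/cos(x).
Reasoning: sec(x) is by definition the reciprocal of cos(x), wherever cos(x) ≠ 0.
So the two sides agree for every real x for which both sides are defined.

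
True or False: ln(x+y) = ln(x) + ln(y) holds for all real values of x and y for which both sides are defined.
False.

Claim: ln(x+y) = ln(x) + ln(y).
Test a specific point where both sides are defined: x = 3, y = 1.
LHS = ln(x+y) ≈ 1.3863
RHS = ln(x) + ln(y) ≈ 1.0986
Since 1.3863 ≠ 1.0986, the equation fails at this point, so it cannot hold for all real values of x and y for which both sides are defined.
ln(x) + ln(y) = ln(xy), not ln(x+y).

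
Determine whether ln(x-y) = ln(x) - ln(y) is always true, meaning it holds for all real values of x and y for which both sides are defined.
Claim: ln(x-y) = ln(x) - ln(y).
Test a specific point where both sides are defined: x = 2, y = 1/2.
LHS = ln(x-y) ≈ 0.4055
RHS = ln(x) - ln(y) ≈ 1.3863
Since 0.4055 ≠ 1.3863, the equation fails at this point, so it cannot hold for all real values of x and y for which both sides are defined.
ln(x) - ln(y) = ln(x/y), not ln(x-y).

Conclusion: No, this is NOT an identity.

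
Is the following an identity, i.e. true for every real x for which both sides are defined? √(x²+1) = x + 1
Claim: √(x²+1) = x + 1.
Test a specific point where both sides are defined: x = 2.
LHS = √(x²+1) ≈ 2.2361
RHS = x + 1 ≈ 3.0000
Since 2.2361 ≠ 3.0000, the equation fails at this point, so it cannot hold for every real x for which both sides are defined.
(x+1)² = x² + 2x + 1 ≠ x² + 1 unless x = 0.

Conclusion: No, this is NOT an identity.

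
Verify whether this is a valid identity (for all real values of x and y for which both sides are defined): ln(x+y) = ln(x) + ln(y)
No, this is NOT an identity.

Claim: ln(x+y) = ln(x) + ln(y).
Test a specific point where both sides are defined: x = 2, y = 1.
LHS = ln(x+y) ≈ 1.0986
RHS = ln(x) + ln(y) ≈ 0.6931
Since 1.0986 ≠ 0.6931, the equation fails at this point, so it cannot hold for all real values of x and y for which both sides are defined.
ln(x) + ln(y) = ln(xy), not ln(x+y).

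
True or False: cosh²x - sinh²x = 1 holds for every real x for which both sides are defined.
Claim: cosh²x - sinh²x = 1.
Reasoning: With cosh(x) = (e^x + e^-x)/2 and sinh(x) = (e^x - e^-x)/2: cosh²x = (e^(2x) + 2 + e^(-2x))/4 and sinh²x = (e^(2x) - 2 + e^(-2x))/4. Subtracting leaves 4/4 = 1.
So the two sides agree for every real x for which both sides are defined.

Conclusion: True.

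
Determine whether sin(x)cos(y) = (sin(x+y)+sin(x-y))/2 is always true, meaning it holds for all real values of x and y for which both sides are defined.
Claim: sin(x)cos(y) = (sin(x+y)+sin(x-y))/2.
Reasoning: sin(x+y) = sin(x)cos(y) + cos(x)sin(y) and sin(x-y) = sin(x)cos(y) - cos(x)sin(y). Adding, sin(x+y) + sin(x-y) = 2sin(x)cos(y); divide by 2.
So the two sides agree for all real values of x and y for which both sides are defined.

Conclusion: Yes, this is an identity.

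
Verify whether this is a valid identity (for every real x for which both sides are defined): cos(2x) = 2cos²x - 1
Yes, this is an identity.

Claim: cos(2x) = 2cos²x - 1.
Reasoning: cos(2x) = cos²x - sin²x. Replace sin²x by 1 - cos²x: cos²x - (1 - cos²x) = 2cos²x - 1.
So the two sides agree for every real x for which both sides are defined.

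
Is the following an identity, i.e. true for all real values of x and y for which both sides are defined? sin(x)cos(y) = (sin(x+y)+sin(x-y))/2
Claim: sin(x)cos(y) = (sin(x+y)+sin(x-y))/2.
Reasoning: sin(x+y) = sin(x)cos(y) + cos(x)sin(y) and sin(x-y) = sin(x)cos(y) - cos(x)sin(y). Adding, sin(x+y) + sin(x-y) = 2sin(x)cos(y); divide by 2.
So the two sides agree for all real values of x and y for which both sides are defined.

Conclusion: Yes, this is an identity.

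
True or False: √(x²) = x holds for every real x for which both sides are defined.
False.

Claim: √(x²) = x.
Test a specific point where both sides are defined: x = -3.
LHS = √(x²) ≈ 3.0000
RHS = x ≈ -3.0000
Since 3.0000 ≠ -3.0000, the equation fails at this point, so it cannot hold for every real x for which both sides are defined.
√(x²) = |x|, which differs from x whenever x < 0 (both sides are defined for every real x).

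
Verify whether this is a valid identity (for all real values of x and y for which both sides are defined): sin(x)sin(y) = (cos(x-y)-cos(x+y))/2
Yes, this is an identity.

Claim: sin(x)sin(y) = (cos(x-y)-cos(x+y))/2.
Reasoning: cos(x-y) = cos(x)cos(y) + sin(x)sin(y) and cos(x+y) = cos(x)cos(y) - sin(x)sin(y). Subtracting, cos(x-y) - cos(x+y) = 2sin(x)sin(y); divide by 2.
So the two sides agree for all real values of x and y for which both sides are defined.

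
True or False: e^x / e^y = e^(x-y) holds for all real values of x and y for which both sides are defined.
Claim: e^x / e^y = e^(x-y).
Reasoning: 1/e^y = e^(-y), so e^x / e^y = e^x · e^(-y) = e^(x + (-y)) = e^(x-y) by the product rule for exponents.
So the two sides agree for all real values of x and y for which both sides are defined.

Conclusion: True.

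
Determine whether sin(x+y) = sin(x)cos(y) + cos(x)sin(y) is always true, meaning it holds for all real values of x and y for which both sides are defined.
Claim: sin(x+y) = sin(x)cos(y) + cos(x)sin(y).
Reasoning: By Euler's formula e^(i(x+y)) = e^(ix)·e^(iy) = (cos x + i·sin x)(cos y + i·sin y). The imaginary part of the left side is sin(x+y); the imaginary part of the product is sin(x)cos(y) + cos(x)sin(y).
So the two sides agree for all real values of x and y for which both sides are defined.

Conclusion: Yes, this is an identity.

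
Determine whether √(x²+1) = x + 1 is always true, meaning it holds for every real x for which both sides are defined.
No, this is NOT an identity.

Claim: √(x²+1) = x + 1.
Test a specific point where both sides are defined: x = 3/2.
LHS = √(x²+1) ≈ 1.8028
RHS = x + 1 ≈ 2.5000
Since 1.8028 ≠ 2.5000, the equation fails at this point, so it cannot hold for every real x for which both sides are defined.
(x+1)² = x² + 2x + 1 ≠ x² + 1 unless x = 0.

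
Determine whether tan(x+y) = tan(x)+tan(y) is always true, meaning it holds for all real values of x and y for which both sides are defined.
Claim: tan(x+y) = tan(x)+tan(y).
Test a specific point where both sides are defined: x = π/6, y = π/4.
LHS = tan(x+y) ≈ 3.7321
RHS = tan(x)+tan(y) ≈ 1.5774
Since 3.7321 ≠ 1.5774, the equation fails at this point, so it cannot hold for all real values of x and y for which both sides are defined.
The correct formula is tan(x+y) = (tan(x) + tan(y))/(1 - tan(x)tan(y)).

Conclusion: No, this is NOT an identity.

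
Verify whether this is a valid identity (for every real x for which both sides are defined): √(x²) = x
Claim: √(x²) = x.
Test a specific point where both sides are defined: x = -3.
LHS = √(x²) ≈ 3.0000
RHS = x ≈ -3.0000
Since 3.0000 ≠ -3.0000, the equation fails at this point, so it cannot hold for every real x for which both sides are defined.
√(x²) = |x|, which differs from x whenever x < 0 (both sides are defined for every real x).

Conclusion: No, this is NOT an identity.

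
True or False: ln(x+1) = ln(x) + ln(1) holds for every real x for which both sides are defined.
False.

Claim: ln(x+1) = ln(x) + ln(1).
Test a specific point where both sides are defined: x = 3.
LHS = ln(x+1) ≈ 1.3863
RHS = ln(x) + ln(1) ≈ 1.0986
Since 1.3863 ≠ 1.0986, the equation fails at this point, so it cannot hold for every real x for which both sides are defined.
ln(1) = 0, so the right side is just ln(x), which differs from ln(x+1).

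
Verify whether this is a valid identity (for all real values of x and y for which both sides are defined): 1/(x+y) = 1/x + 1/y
Claim: 1/(x+y) = 1/x + 1/y.
Test a specific point where both sides are defined: x = 3/2, y = 1.
LHS = 1/(x+y) ≈ 0.4000
RHS = 1/x + 1/y ≈ 1.6667
Since 0.4000 ≠ 1.6667, the equation fails at this point, so it cannot hold for all real values of x and y for which both sides are defined.
1/x + 1/y = (x+y)/(xy), which is not 1/(x+y).

Conclusion: No, this is NOT an identity.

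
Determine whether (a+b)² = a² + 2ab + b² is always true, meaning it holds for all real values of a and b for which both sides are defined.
Claim: (a+b)² = a² + 2ab + b².
Reasoning: Expand: (a+b)² = (a+b)(a+b) = a·a + a·b + b·a + b·b = a² + 2ab + b².
So the two sides agree for all real values of a and b for which both sides are defined.

Conclusion: Yes, this is an identity.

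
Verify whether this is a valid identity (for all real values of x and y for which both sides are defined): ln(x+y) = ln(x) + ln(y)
Claim: ln(x+y) = ln(x) + ln(y).
Test a specific point where both sides are defined: x = 3, y = 2.
LHS = ln(x+y) ≈ 1.6094
RHS = ln(x) + ln(y) ≈ 1.7918
Since 1.6094 ≠ 1.7918, the equation fails at this point, so it cannot hold for all real values of x and y for which both sides are defined.
ln(x) + ln(y) = ln(xy), not ln(x+y).

Conclusion: No, this is NOT an identity.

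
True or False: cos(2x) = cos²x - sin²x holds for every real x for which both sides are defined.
Claim: cos(2x) = cos²x - sin²x.
Reasoning: Put y = x in the addition formula cos(x+y) = cos(x)cos(y) - sin(x)sin(y): cos(2x) = cos²x - sin²x.
So the two sides agree for every real x for which both sides are defined.

Conclusion: True.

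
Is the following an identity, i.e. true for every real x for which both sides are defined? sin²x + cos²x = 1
Yes, this is an identity.

Claim: sin²x + cos²x = 1.
Reasoning: The point (cos x, sin x) lies on the unit circle X² + Y² = 1, so cos²x + sin²x = 1 for every real x.
So the two sides agree for every real x for which both sides are defined.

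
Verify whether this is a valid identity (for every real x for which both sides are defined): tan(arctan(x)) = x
Yes, this is an identity.

Claim: tan(arctan(x)) = x.
Reasoning: For every real x, arctan(x) is by definition the angle in (-π/2, π/2) whose tangent equals x. Taking the tangent of that angle returns x.
So the two sides agree for every real x for which both sides are defined.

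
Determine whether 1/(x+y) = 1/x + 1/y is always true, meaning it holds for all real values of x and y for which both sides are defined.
Claim: 1/(x+y) = 1/x + 1/y.
Test a specific point where both sides are defined: x = -3, y = 1.
LHS = 1/(x+y) ≈ -0.5000
RHS = 1/x + 1/y ≈ 0.6667
Since -0.5000 ≠ 0.6667, the equation fails at this point, so it cannot hold for all real values of x and y for which both sides are defined.
1/x + 1/y = (x+y)/(xy), which is not 1/(x+y).

Conclusion: No, this is NOT an identity.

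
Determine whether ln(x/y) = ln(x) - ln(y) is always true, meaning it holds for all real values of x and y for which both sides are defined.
Claim: ln(x/y) = ln(x) - ln(y).
Reasoning: Both sides are simultaneously defined only when x, y > 0. Write x = e^p, y = e^q. Then x/y = e^(p-q), so ln(x/y) = p - q = ln(x) - ln(y).
So the two sides agree for all real values of x and y for which both sides are defined.

Conclusion: Yes, this is an identity.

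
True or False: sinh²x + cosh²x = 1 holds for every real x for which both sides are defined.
False.

Claim: sinh²x + cosh²x = 1.
Test a specific point where both sides are defined: x = 1/2.
LHS = sinh²x + cosh²x ≈ 1.5431
RHS = 1 ≈ 1.0000
Since 1.5431 ≠ 1.0000, the equation fails at this point, so it cannot hold for every real x for which both sides are defined.
The correct hyperbolic identity is cosh²x - sinh²x = 1 (a difference); the sum sinh²x + cosh²x equals cosh(2x).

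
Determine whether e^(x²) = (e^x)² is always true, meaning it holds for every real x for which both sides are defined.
No, this is NOT an identity.

Claim: e^(x²) = (e^x)².
Test a specific point where both sides are defined: x = 3.
LHS = e^(x²) ≈ 8103.0839
RHS = (e^x)² ≈ 403.4288
Since 8103.0839 ≠ 403.4288, the equation fails at this point, so it cannot hold for every real x for which both sides are defined.
(e^x)² = e^(2x), and 2x ≠ x² in general.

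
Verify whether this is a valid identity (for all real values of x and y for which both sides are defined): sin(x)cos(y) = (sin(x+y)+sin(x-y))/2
Claim: sin(x)cos(y) = (sin(x+y)+sin(x-y))/2.
Reasoning: sin(x+y) = sin(x)cos(y) + cos(x)sin(y) and sin(x-y) = sin(x)cos(y) - cos(x)sin(y). Adding, sin(x+y) + sin(x-y) = 2sin(x)cos(y); divide by 2.
So the two sides agree for all real values of x and y for which both sides are defined.

Conclusion: Yes, this is an identity.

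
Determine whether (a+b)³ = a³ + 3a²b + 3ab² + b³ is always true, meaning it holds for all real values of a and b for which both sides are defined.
Yes, this is an identity.

Claim: (a+b)³ = a³ + 3a²b + 3ab² + b³.
Reasoning: (a+b)³ = (a+b)(a+b)² = (a+b)(a² + 2ab + b²) = a³ + 2a²b + ab² + a²b + 2ab² + b³ = a³ + 3a²b + 3ab² + b³.
So the two sides agree for all real values of a and b for which both sides are defined.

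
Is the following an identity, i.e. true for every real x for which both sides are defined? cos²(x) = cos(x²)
No, this is NOT an identity.

Claim: cos²(x) = cos(x²).
Test a specific point where both sides are defined: x = -π/6.
LHS = cos²(x) ≈ 0.7500
RHS = cos(x²) ≈ 0.9627
Since 0.7500 ≠ 0.9627, the equation fails at this point, so it cannot hold for every real x for which both sides are defined.
cos²(x) means (cos x)², squaring the output; cos(x²) squares the input. These are different functions.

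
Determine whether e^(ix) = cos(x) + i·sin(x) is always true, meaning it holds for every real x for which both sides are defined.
Yes, this is an identity.

Claim: e^(ix) = cos(x) + i·sin(x).
Reasoning: Euler's formula. Expand e^(ix) = Σ (ix)^k / k!. Since i² = -1, the even-k terms are Σ (-1)^m x^(2m)/(2m)! = cos(x) and the odd-k terms are i · Σ (-1)^m x^(2m+1)/(2m+1)! = i·sin(x).
So the two sides agree for every real x for which both sides are defined.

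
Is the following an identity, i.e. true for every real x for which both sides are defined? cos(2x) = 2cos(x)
No, this is NOT an identity.

Claim: cos(2x) = 2cos(x).
Test a specific point where both sides are defined: x = -π/4.
LHS = cos(2x) ≈ 0.0000
RHS = 2cos(x) ≈ 1.4142
Since 0.0000 ≠ 1.4142, the equation fails at this point, so it cannot hold for every real x for which both sides are defined.
The correct double-angle formula is cos(2x) = cos²x - sin²x.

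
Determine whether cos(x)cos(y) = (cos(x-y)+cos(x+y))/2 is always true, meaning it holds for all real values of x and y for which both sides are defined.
Yes, this is an identity.

Claim: cos(x)cos(y) = (cos(x-y)+cos(x+y))/2.
Reasoning: cos(x-y) = cos(x)cos(y) + sin(x)sin(y) and cos(x+y) = cos(x)cos(y) - sin(x)sin(y). Adding, cos(x-y) + cos(x+y) = 2cos(x)cos(y); divide by 2.
So the two sides agree for all real values of x and y for which both sides are defined.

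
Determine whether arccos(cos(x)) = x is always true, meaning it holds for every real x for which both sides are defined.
Claim: arccos(cos(x)) = x.
Test a specific point where both sides are defined: x = -π/3.
LHS = arccos(cos(x)) ≈ 1.0472
RHS = x ≈ -1.0472
Since 1.0472 ≠ -1.0472, the equation fails at this point, so it cannot hold for every real x for which both sides are defined.
arccos only returns values in [0, π], so arccos(cos(x)) = x holds only for x in that interval, not for all real x.

Conclusion: No, this is NOT an identity.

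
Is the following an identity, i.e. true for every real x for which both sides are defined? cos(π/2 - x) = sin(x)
Yes, this is an identity.

Claim: cos(π/2 - x) = sin(x).
Reasoning: Use cos(u - v) = cos(u)cos(v) + sin(u)sin(v) with u = π/2, v = x: cos(π/2)cos(x) + sin(π/2)sin(x) = 0·cos(x) + 1·sin(x) = sin(x).
So the two sides agree for every real x for which both sides are defined.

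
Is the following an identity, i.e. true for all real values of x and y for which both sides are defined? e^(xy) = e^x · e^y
Claim: e^(xy) = e^x · e^y.
Test a specific point where both sides are defined: x = 2, y = 1.
LHS = e^(xy) ≈ 7.3891
RHS = e^x · e^y ≈ 20.0855
Since 7.3891 ≠ 20.0855, the equation fails at this point, so it cannot hold for all real values of x and y for which both sides are defined.
e^x · e^y = e^(x+y), not e^(xy).

Conclusion: No, this is NOT an identity.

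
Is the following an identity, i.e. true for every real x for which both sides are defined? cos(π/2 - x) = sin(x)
Claim: cos(π/2 - x) = sin(x).
Reasoning: Use cos(u - v) = cos(u)cos(v) + sin(u)sin(v) with u = π/2, v = x: cos(π/2)cos(x) + sin(π/2)sin(x) = 0·cos(x) + 1·sin(x) = sin(x).
So the two sides agree for every real x for which both sides are defined.

Conclusion: Yes, this is an identity.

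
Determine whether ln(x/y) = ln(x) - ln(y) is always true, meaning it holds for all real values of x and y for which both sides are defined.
Claim: ln(x/y) = ln(x) - ln(y).
Reasoning: Both sides are simultaneously defined only when x, y > 0. Write x = e^p, y = e^q. Then x/y = e^(p-q), so ln(x/y) = p - q = ln(x) - ln(y).
So the two sides agree for all real values of x and y for which both sides are defined.

Conclusion: Yes, this is an identity.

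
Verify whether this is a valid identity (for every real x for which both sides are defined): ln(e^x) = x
Claim: ln(e^x) = x.
Reasoning: ln is the inverse of the exponential: ln(e^x) asks for the exponent p with e^p = e^x, and since e^p is one-to-one that exponent is p = x.
So the two sides agree for every real x for which both sides are defined.

Conclusion: Yes, this is an identity.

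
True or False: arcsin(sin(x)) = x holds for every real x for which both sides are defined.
False.

Claim: arcsin(sin(x)) = x.
Test a specific point where both sides are defined: x = 2π/3.
LHS = arcsin(sin(x)) ≈ 1.0472
RHS = x ≈ 2.0944
Since 1.0472 ≠ 2.0944, the equation fails at this point, so it cannot hold for every real x for which both sides are defined.
arcsin only returns values in [-π/2, π/2], so arcsin(sin(x)) = x holds only for x in that interval, not for all real x.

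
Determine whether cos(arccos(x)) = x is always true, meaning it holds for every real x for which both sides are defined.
Claim: cos(arccos(x)) = x.
Reasoning: For -1 ≤ x ≤ 1 (where arccos is defined), arccos(x) is by definition an angle whose cosine equals x. Taking the cosine of that angle returns x. (Note the other order, arccos(cos x) = x, is NOT an identity.)
So the two sides agree for every real x for which both sides are defined.

Conclusion: Yes, this is an identity.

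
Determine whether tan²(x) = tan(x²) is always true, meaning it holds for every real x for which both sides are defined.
Claim: tan²(x) = tan(x²).
Test a specific point where both sides are defined: x = π/3.
LHS = tan²(x) ≈ 3.0000
RHS = tan(x²) ≈ 1.9485
Since 3.0000 ≠ 1.9485, the equation fails at this point, so it cannot hold for every real x for which both sides are defined.
tan²(x) means (tan x)², squaring the output; tan(x²) squares the input. These are different functions.

Conclusion: No, this is NOT an identity.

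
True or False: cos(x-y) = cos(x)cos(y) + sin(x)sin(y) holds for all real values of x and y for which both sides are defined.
Claim: cos(x-y) = cos(x)cos(y) + sin(x)sin(y).
Reasoning: Replace y by -y in cos(x+y) = cos(x)cos(y) - sin(x)sin(y) and use cos(-y) = cos(y), sin(-y) = -sin(y): cos(x-y) = cos(x)cos(y) + sin(x)sin(y).
So the two sides agree for all real values of x and y for which both sides are defined.

Conclusion: True.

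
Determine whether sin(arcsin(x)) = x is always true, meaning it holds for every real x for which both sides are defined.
Yes, this is an identity.

Claim: sin(arcsin(x)) = x.
Reasoning: For -1 ≤ x ≤ 1 (where arcsin is defined), arcsin(x) is by definition an angle whose sine equals x. Taking the sine of that angle returns x. (Note the other order, arcsin(sin x) = x, is NOT an identity.)
So the two sides agree for every real x for which both sides are defined.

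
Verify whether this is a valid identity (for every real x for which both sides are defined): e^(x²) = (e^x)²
No, this is NOT an identity.

Claim: e^(x²) = (e^x)².
Test a specific point where both sides are defined: x = -2.
LHS = e^(x²) ≈ 54.5982
RHS = (e^x)² ≈ 0.0183
Since 54.5982 ≠ 0.0183, the equation fails at this point, so it cannot hold for every real x for which both sides are defined.
(e^x)² = e^(2x), and 2x ≠ x² in general.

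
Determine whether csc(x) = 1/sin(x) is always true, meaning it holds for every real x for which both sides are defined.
Yes, this is an identity.

Claim: csc(x) = 1/sin(x).
Reasoning: csc(x) is by definition the reciprocal of sin(x), wherever sin(x) ≠ 0.
So the two sides agree for every real x for which both sides are defined.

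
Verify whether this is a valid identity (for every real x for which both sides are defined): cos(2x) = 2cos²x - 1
Yes, this is an identity.

Claim: cos(2x) = 2cos²x - 1.
Reasoning: cos(2x) = cos²x - sin²x. Replace sin²x by 1 - cos²x: cos²x - (1 - cos²x) = 2cos²x - 1.
So the two sides agree for every real x for which both sides are defined.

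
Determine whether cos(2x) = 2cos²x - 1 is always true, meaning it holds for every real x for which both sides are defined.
Claim: cos(2x) = 2cos²x - 1.
Reasoning: cos(2x) = cos²x - sin²x. Replace sin²x by 1 - cos²x: cos²x - (1 - cos²x) = 2cos²x - 1.
So the two sides agree for every real x for which both sides are defined.

Conclusion: Yes, this is an identity.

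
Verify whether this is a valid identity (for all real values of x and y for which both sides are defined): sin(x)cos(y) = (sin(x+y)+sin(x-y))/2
Yes, this is an identity.

Claim: sin(x)cos(y) = (sin(x+y)+sin(x-y))/2.
Reasoning: sin(x+y) = sin(x)cos(y) + cos(x)sin(y) and sin(x-y) = sin(x)cos(y) - cos(x)sin(y). Adding, sin(x+y) + sin(x-y) = 2sin(x)cos(y); divide by 2.
So the two sides agree for all real values of x and y for which both sides are defined.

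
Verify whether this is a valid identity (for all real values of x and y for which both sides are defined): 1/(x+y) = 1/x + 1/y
No, this is NOT an identity.

Claim: 1/(x+y) = 1/x + 1/y.
Test a specific point where both sides are defined: x = 3/2, y = 5.
LHS = 1/(x+y) ≈ 0.1538
RHS = 1/x + 1/y ≈ 0.8667
Since 0.1538 ≠ 0.8667, the equation fails at this point, so it cannot hold for all real values of x and y for which both sides are defined.
1/x + 1/y = (x+y)/(xy), which is not 1/(x+y).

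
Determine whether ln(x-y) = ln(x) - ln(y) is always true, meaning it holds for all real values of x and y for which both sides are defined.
Claim: ln(x-y) = ln(x) - ln(y).
Test a specific point where both sides are defined: x = 5, y = 4.
LHS = ln(x-y) ≈ 0.0000
RHS = ln(x) - ln(y) ≈ 0.2231
Since 0.0000 ≠ 0.2231, the equation fails at this point, so it cannot hold for all real values of x and y for which both sides are defined.
ln(x) - ln(y) = ln(x/y), not ln(x-y).

Conclusion: No, this is NOT an identity.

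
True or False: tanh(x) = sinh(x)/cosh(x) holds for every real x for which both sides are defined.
True.

Claim: tanh(x) = sinh(x)/cosh(x).
Reasoning: tanh(x) is defined as sinh(x)/cosh(x) = (e^x - e^-x)/(e^x + e^-x); cosh(x) ≥ 1 is never zero, so this holds for every real x.
So the two sides agree for every real x for which both sides are defined.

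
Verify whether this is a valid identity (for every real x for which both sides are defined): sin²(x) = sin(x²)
Claim: sin²(x) = sin(x²).
Test a specific point where both sides are defined: x = -π/3.
LHS = sin²(x) ≈ 0.7500
RHS = sin(x²) ≈ 0.8897
Since 0.7500 ≠ 0.8897, the equation fails at this point, so it cannot hold for every real x for which both sides are defined.
sin²(x) means (sin x)², squaring the output; sin(x²) squares the input. These are different functions.

Conclusion: No, this is NOT an identity.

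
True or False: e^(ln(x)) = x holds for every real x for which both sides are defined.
Claim: e^(ln(x)) = x.
Reasoning: For x > 0, ln(x) is by definition the exponent p such that e^p = x. Raising e to that exponent therefore returns x: e^(ln x) = x.
So the two sides agree for every real x for which both sides are defined.

Conclusion: True.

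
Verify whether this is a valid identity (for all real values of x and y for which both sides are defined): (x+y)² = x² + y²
No, this is NOT an identity.

Claim: (x+y)² = x² + y².
Test a specific point where both sides are defined: x = 3, y = 1.
LHS = (x+y)² ≈ 16.0000
RHS = x² + y² ≈ 10.0000
Since 16.0000 ≠ 10.0000, the equation fails at this point, so it cannot hold for all real values of x and y for which both sides are defined.
The correct expansion is (x+y)² = x² + 2xy + y²; the cross term 2xy is missing.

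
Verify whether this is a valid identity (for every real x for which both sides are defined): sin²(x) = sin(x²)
Claim: sin²(x) = sin(x²).
Test a specific point where both sides are defined: x = π.
LHS = sin²(x) ≈ 0.0000
RHS = sin(x²) ≈ -0.4303
Since 0.0000 ≠ -0.4303, the equation fails at this point, so it cannot hold for every real x for which both sides are defined.
sin²(x) means (sin x)², squaring the output; sin(x²) squares the input. These are different functions.

Conclusion: No, this is NOT an identity.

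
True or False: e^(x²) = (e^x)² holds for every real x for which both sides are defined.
Claim: e^(x²) = (e^x)².
Test a specific point where both sides are defined: x = -3.
LHS = e^(x²) ≈ 8103.0839
RHS = (e^x)² ≈ 0.0025
Since 8103.0839 ≠ 0.0025, the equation fails at this point, so it cannot hold for every real x for which both sides are defined.
(e^x)² = e^(2x), and 2x ≠ x² in general.

Conclusion: False.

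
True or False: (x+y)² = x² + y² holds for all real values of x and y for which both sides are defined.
Claim: (x+y)² = x² + y².
Test a specific point where both sides are defined: x = -3, y = 4.
LHS = (x+y)² ≈ 1.0000
RHS = x² + y² ≈ 25.0000
Since 1.0000 ≠ 25.0000, the equation fails at this point, so it cannot hold for all real values of x and y for which both sides are defined.
The correct expansion is (x+y)² = x² + 2xy + y²; the cross term 2xy is missing.

Conclusion: False.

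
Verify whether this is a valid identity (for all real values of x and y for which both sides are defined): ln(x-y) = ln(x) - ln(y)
Claim: ln(x-y) = ln(x) - ln(y).
Test a specific point where both sides are defined: x = 3/2, y = 1.
LHS = ln(x-y) ≈ -0.6931
RHS = ln(x) - ln(y) ≈ 0.4055
Since -0.6931 ≠ 0.4055, the equation fails at this point, so it cannot hold for all real values of x and y for which both sides are defined.
ln(x) - ln(y) = ln(x/y), not ln(x-y).

Conclusion: No, this is NOT an identity.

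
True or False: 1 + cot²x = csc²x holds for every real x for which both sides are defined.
Claim: 1 + cot²x = csc²x.
Reasoning: Start from sin²x + cos²x = 1 and divide every term by sin²x (allowed wherever cot x and csc x are defined): 1 + cot²x = 1/sin²x = csc²x.
So the two sides agree for every real x for which both sides are defined.

Conclusion: True.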